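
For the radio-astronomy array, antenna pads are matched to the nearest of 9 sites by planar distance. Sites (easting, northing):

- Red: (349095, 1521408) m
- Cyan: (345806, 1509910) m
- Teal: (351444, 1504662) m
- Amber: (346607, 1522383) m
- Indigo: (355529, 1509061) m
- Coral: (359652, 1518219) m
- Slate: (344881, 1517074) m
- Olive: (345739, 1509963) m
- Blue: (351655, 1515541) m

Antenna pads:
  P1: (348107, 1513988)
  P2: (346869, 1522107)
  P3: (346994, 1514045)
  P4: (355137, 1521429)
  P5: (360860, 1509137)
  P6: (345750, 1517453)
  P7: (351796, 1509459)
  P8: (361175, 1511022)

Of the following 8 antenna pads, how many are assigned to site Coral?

1

P1 → Blue
P2 → Amber
P3 → Slate
P4 → Coral
P5 → Indigo
P6 → Slate
P7 → Indigo
P8 → Indigo
1 of the 8 goes to Coral.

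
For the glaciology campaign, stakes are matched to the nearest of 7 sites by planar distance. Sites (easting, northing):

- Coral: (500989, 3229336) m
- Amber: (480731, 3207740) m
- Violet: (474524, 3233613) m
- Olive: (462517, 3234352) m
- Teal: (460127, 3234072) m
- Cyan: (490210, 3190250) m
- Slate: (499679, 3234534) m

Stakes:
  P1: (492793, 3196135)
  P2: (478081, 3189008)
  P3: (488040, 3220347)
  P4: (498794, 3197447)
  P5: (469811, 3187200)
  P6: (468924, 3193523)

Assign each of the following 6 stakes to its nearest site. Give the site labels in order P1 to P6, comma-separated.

P1 → Cyan (d²=41305114.00)
P2 → Cyan (d²=148655205.00)
P3 → Amber (d²=212357930.00)
P4 → Cyan (d²=125481865.00)
P5 → Cyan (d²=425421701.00)
P6 → Amber (d²=341528338.00)

Cyan, Cyan, Amber, Cyan, Cyan, Amber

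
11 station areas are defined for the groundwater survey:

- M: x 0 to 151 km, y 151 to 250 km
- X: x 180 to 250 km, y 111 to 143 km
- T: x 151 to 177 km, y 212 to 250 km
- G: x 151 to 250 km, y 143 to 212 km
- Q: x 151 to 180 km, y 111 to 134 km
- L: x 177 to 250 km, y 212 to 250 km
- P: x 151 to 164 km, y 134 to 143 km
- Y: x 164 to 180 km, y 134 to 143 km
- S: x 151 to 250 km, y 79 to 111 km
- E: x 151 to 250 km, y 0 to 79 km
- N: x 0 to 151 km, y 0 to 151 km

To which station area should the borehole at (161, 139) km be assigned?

P

The point has x = 161 and y = 139.
Only P satisfies 151 ≤ x ≤ 164 and 134 ≤ y ≤ 143.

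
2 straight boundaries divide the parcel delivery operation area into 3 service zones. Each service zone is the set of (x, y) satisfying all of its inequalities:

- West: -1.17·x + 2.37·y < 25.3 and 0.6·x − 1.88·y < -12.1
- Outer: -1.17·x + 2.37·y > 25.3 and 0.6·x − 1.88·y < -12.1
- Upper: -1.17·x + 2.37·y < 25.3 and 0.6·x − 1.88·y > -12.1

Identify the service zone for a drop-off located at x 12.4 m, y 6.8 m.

Upper

-1.17·12.4 + 2.37·6.8 = 1.608, which is < 25.3
0.6·12.4 − 1.88·6.8 = -5.344, which is > -12.1
This sign pattern matches Upper.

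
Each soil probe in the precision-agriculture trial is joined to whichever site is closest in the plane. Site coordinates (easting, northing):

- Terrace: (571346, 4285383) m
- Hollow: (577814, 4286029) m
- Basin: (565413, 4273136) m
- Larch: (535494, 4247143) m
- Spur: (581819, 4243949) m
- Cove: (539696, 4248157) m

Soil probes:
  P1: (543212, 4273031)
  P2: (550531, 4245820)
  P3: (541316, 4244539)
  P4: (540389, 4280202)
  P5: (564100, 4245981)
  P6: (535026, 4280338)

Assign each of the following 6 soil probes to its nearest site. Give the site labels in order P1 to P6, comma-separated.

Basin, Cove, Cove, Basin, Spur, Basin

P1 → Basin (d²=492895426.00)
P2 → Cove (d²=122858794.00)
P3 → Cove (d²=15714324.00)
P4 → Basin (d²=676128932.00)
P5 → Spur (d²=318091985.00)
P6 → Basin (d²=975238573.00)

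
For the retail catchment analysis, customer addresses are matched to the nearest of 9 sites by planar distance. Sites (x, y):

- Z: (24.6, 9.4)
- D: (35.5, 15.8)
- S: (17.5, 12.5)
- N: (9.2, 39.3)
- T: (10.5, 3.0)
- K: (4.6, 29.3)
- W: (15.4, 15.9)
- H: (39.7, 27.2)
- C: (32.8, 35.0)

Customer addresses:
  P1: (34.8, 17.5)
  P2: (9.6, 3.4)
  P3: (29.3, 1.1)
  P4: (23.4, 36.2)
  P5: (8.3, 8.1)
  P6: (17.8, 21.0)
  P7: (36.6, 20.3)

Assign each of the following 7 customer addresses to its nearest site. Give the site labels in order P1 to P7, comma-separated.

D, T, Z, C, T, W, D

P1 → D (d²=3.38)
P2 → T (d²=0.97)
P3 → Z (d²=90.98)
P4 → C (d²=89.80)
P5 → T (d²=30.85)
P6 → W (d²=31.77)
P7 → D (d²=21.46)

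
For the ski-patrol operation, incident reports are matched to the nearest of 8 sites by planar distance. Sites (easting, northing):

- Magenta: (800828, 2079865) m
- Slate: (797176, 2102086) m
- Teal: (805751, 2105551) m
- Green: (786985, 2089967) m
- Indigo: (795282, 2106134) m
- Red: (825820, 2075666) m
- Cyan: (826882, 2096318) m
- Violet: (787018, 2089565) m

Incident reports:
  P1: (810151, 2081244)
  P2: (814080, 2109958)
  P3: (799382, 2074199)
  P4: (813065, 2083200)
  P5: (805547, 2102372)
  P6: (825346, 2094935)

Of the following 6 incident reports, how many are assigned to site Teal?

P1 → Magenta
P2 → Teal
P3 → Magenta
P4 → Magenta
P5 → Teal
P6 → Cyan
2 of the 6 go to Teal.

2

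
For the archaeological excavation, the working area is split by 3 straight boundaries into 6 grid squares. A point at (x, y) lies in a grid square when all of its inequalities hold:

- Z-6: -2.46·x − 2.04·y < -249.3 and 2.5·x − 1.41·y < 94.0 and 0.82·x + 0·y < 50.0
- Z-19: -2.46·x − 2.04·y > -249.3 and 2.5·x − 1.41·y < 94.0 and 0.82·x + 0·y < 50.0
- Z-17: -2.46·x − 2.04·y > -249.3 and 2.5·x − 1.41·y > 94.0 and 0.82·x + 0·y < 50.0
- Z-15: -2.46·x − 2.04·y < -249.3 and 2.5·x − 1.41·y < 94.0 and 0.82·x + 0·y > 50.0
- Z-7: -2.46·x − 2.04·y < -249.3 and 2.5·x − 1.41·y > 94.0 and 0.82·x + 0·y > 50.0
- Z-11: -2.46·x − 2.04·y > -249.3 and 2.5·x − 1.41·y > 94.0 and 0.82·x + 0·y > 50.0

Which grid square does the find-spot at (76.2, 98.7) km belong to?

-2.46·76.2 − 2.04·98.7 = -388.800, which is < -249.3
2.5·76.2 − 1.41·98.7 = 51.333, which is < 94.0
0.82·76.2 + 0·98.7 = 62.484, which is > 50.0
This sign pattern matches Z-15.

Z-15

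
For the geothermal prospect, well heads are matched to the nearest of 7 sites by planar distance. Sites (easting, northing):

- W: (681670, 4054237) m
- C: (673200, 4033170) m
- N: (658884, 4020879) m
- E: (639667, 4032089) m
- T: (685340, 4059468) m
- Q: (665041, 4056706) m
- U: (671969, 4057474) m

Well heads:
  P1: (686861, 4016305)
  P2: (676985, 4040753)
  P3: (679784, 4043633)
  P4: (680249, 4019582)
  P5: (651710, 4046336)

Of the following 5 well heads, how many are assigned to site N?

0

P1 → C
P2 → C
P3 → W
P4 → C
P5 → Q
0 of the 5 go to N.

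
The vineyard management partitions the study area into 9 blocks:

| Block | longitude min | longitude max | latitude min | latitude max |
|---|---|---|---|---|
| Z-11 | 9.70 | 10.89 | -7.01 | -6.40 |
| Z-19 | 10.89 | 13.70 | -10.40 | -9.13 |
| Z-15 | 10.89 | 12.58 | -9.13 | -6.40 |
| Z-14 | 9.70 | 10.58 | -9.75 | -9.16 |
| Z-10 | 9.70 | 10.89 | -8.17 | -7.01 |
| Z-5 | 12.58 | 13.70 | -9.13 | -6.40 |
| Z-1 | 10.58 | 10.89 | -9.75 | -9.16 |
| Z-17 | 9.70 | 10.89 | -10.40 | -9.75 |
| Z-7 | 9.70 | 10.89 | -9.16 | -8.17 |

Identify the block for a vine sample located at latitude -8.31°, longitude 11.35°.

The point has longitude = 11.35 and latitude = -8.31.
Only Z-15 satisfies 10.89 ≤ longitude ≤ 12.58 and -9.13 ≤ latitude ≤ -6.40.

Z-15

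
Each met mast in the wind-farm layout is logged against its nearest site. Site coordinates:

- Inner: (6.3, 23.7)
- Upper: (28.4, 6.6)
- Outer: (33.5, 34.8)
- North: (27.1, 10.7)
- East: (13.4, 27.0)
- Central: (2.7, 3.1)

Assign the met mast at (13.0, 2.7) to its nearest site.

Central

Squared distances to each site:
Inner: 485.890; Upper: 252.370; Outer: 1450.660; North: 262.810; East: 590.650; Central: 106.250.
Minimum at Central.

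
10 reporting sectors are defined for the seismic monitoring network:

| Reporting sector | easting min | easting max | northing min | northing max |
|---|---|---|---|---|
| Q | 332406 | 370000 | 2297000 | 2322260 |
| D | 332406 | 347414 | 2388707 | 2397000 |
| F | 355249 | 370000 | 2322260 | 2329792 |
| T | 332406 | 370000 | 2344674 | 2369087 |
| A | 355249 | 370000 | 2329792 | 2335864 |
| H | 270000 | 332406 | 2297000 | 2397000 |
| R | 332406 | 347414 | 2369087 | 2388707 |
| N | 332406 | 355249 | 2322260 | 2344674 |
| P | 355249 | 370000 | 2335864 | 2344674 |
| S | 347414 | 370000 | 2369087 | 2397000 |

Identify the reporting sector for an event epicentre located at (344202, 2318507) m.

Q

The point has easting = 344202 and northing = 2318507.
Only Q satisfies 332406 ≤ easting ≤ 370000 and 2297000 ≤ northing ≤ 2322260.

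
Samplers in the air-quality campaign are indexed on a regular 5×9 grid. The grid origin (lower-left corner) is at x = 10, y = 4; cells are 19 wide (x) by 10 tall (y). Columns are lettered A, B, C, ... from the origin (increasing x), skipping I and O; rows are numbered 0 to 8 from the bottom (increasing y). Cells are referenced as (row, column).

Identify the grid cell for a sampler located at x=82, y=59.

(5, D)

Column index: ⌊(82 − 10) / 19⌋ = ⌊3.789⌋ = 3 → column D
Row offset from origin: ⌊(59 − 4) / 10⌋ = ⌊5.500⌋ = 5 → row 5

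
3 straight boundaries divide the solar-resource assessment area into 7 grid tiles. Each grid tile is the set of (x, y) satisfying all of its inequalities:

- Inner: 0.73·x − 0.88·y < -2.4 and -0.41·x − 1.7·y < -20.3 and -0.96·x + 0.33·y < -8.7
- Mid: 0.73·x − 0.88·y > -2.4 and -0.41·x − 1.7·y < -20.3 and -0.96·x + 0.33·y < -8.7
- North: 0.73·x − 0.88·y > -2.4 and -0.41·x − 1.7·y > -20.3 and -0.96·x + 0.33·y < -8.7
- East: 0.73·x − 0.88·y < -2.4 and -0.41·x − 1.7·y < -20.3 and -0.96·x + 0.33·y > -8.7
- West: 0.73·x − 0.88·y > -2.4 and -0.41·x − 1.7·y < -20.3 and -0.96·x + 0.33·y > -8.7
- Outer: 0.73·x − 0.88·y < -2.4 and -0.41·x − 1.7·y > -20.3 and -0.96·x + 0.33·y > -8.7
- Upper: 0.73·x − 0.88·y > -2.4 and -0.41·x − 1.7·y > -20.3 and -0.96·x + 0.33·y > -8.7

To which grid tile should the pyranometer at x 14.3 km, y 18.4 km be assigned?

East

0.73·14.3 − 0.88·18.4 = -5.753, which is < -2.4
-0.41·14.3 − 1.7·18.4 = -37.143, which is < -20.3
-0.96·14.3 + 0.33·18.4 = -7.656, which is > -8.7
This sign pattern matches East.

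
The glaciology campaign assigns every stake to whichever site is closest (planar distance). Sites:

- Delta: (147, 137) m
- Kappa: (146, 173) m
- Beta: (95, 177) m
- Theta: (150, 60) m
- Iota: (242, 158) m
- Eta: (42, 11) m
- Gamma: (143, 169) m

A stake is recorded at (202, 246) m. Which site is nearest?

Squared distances to each site:
Delta: 14906.000; Kappa: 8465.000; Beta: 16210.000; Theta: 37300.000; Iota: 9344.000; Eta: 80825.000; Gamma: 9410.000.
Minimum at Kappa.

Kappa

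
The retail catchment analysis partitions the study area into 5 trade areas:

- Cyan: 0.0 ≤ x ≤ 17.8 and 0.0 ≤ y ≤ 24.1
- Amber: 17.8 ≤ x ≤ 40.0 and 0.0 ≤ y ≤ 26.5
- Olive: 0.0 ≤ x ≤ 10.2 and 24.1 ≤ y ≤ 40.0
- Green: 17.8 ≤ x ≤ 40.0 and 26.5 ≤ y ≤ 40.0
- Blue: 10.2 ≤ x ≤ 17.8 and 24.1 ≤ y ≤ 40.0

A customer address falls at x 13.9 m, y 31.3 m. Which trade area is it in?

Blue

The point has x = 13.9 and y = 31.3.
Only Blue satisfies 10.2 ≤ x ≤ 17.8 and 24.1 ≤ y ≤ 40.0.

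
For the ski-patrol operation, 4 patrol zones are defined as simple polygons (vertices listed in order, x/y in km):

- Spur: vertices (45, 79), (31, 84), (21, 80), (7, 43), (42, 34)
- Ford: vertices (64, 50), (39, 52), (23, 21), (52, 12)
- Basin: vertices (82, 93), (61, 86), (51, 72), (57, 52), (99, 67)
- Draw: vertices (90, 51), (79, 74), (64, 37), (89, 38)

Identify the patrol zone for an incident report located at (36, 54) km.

Cast a ray rightward from (36, 54). For each polygon, the edges (by vertex number in listed order) whose endpoints lie on opposite sides of y = 54, where each meets that height, and whether that is right or left of the point:
Spur: 3–4 at x≈11.2 (left), 5–1 at x≈43.3 (right) → 1 crossing.
Ford: no edge straddles that height → 0 crossings.
Basin: 3–4 at x≈56.4 (right), 4–5 at x≈62.6 (right) → 2 crossings.
Draw: 1–2 at x≈88.6 (right), 2–3 at x≈70.9 (right) → 2 crossings.
Only Spur has an odd count, so the point is inside Spur.

Spur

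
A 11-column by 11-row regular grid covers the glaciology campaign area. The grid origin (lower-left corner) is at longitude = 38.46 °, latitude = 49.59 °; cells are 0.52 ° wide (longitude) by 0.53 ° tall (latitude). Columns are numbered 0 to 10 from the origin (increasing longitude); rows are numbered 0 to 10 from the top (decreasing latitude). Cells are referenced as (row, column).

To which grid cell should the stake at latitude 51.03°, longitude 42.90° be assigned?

(8, 8)

Column index: ⌊(42.90 − 38.46) / 0.52⌋ = ⌊8.538⌋ = 8
Row offset from origin: ⌊(51.03 − 49.59) / 0.53⌋ = ⌊2.717⌋ = 2 → row 8 (counted from top)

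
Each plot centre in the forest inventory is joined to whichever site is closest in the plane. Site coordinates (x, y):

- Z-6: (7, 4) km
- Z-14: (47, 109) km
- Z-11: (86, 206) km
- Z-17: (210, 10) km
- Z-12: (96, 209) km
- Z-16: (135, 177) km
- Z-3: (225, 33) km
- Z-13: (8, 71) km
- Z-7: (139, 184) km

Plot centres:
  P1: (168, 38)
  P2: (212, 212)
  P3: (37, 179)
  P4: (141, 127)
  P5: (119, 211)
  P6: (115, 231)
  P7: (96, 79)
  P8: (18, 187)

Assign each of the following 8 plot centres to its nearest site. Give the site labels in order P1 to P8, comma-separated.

Z-17, Z-7, Z-11, Z-16, Z-12, Z-12, Z-14, Z-11

P1 → Z-17 (d²=2548.00)
P2 → Z-7 (d²=6113.00)
P3 → Z-11 (d²=3130.00)
P4 → Z-16 (d²=2536.00)
P5 → Z-12 (d²=533.00)
P6 → Z-12 (d²=845.00)
P7 → Z-14 (d²=3301.00)
P8 → Z-11 (d²=4985.00)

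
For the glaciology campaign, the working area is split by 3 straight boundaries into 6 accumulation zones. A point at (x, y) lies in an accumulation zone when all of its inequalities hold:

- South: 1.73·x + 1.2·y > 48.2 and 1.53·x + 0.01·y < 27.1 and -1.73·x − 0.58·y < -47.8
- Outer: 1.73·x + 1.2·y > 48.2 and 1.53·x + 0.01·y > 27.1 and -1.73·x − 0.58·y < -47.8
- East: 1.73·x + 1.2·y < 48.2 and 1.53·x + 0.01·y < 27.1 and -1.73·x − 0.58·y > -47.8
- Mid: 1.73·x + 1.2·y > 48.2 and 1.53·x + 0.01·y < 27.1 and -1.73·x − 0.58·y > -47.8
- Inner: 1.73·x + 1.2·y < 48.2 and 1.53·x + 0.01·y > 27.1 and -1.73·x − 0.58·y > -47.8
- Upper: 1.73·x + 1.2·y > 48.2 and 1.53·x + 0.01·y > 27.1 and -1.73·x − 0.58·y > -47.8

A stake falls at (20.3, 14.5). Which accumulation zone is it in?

1.73·20.3 + 1.2·14.5 = 52.519, which is > 48.2
1.53·20.3 + 0.01·14.5 = 31.204, which is > 27.1
-1.73·20.3 − 0.58·14.5 = -43.529, which is > -47.8
This sign pattern matches Upper.

Upper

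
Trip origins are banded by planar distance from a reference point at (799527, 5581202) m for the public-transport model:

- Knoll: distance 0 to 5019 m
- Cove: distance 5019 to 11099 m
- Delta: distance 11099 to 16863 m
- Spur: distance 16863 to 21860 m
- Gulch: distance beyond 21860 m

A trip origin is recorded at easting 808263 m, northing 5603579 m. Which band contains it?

Distance = √((808263−799527)² + (5603579−5581202)²) = √(76317696.000 + 500730129.000) = 24021.820 m.
21860 ≤ 24021.820 < ∞ → Gulch.

Gulch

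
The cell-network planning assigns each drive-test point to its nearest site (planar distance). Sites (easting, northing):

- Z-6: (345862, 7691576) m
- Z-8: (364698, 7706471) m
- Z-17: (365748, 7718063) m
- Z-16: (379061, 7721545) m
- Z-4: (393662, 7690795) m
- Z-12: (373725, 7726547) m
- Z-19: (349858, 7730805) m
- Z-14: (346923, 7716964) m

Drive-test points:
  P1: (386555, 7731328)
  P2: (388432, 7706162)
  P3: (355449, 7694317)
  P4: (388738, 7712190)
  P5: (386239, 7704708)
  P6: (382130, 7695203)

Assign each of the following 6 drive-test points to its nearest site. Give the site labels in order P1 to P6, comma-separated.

Z-16, Z-4, Z-6, Z-16, Z-4, Z-4

P1 → Z-16 (d²=151867125.00)
P2 → Z-4 (d²=263497589.00)
P3 → Z-6 (d²=99423650.00)
P4 → Z-16 (d²=181160354.00)
P5 → Z-4 (d²=248672498.00)
P6 → Z-4 (d²=152417488.00)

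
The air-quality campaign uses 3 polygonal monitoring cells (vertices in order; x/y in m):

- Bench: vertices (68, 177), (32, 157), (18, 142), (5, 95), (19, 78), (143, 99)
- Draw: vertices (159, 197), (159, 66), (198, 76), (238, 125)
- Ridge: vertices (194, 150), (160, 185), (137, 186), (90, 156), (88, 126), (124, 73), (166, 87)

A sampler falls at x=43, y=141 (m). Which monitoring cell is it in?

Cast a ray rightward from (43, 141). For each polygon, the edges (by vertex number in listed order) whose endpoints lie on opposite sides of y = 141, where each meets that height, and whether that is right or left of the point:
Bench: 3–4 at x≈17.7 (left), 6–1 at x≈102.6 (right) → 1 crossing.
Draw: 1–2 at x≈159.0 (right), 4–1 at x≈220.4 (right) → 2 crossings.
Ridge: 4–5 at x≈89.0 (right), 7–1 at x≈190.0 (right) → 2 crossings.
Only Bench has an odd count, so the point is inside Bench.

Bench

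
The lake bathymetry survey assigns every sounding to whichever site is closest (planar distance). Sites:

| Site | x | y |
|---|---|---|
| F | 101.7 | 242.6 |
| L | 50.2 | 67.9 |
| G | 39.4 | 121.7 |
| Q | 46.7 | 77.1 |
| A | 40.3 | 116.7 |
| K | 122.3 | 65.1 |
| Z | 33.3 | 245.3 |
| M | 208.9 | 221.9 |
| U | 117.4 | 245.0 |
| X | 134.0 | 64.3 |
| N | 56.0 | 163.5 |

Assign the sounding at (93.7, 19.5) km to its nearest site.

Squared distances to each site:
F: 49837.610; L: 4234.810; G: 13393.330; Q: 5526.760; A: 12299.400; K: 2897.320; Z: 54633.800; M: 54236.800; U: 51411.940; X: 3631.130; N: 22157.290.
Minimum at K.

K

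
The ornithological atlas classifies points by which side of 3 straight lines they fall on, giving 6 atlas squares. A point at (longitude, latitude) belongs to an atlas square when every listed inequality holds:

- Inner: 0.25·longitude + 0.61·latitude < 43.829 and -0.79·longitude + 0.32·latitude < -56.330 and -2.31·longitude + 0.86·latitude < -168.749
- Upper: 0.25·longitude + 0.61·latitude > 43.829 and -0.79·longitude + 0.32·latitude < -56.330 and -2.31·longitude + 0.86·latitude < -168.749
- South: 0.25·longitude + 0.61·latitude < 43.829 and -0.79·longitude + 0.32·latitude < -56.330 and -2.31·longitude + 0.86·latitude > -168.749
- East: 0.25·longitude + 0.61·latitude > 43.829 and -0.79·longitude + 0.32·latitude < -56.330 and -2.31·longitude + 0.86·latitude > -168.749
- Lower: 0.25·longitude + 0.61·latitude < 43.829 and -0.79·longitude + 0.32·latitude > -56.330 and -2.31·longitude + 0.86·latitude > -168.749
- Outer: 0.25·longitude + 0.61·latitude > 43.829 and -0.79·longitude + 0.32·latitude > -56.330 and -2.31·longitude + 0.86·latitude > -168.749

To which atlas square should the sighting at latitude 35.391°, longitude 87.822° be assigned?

0.25·87.822 + 0.61·35.391 = 43.544, which is < 43.829
-0.79·87.822 + 0.32·35.391 = -58.054, which is < -56.330
-2.31·87.822 + 0.86·35.391 = -172.433, which is < -168.749
This sign pattern matches Inner.

Inner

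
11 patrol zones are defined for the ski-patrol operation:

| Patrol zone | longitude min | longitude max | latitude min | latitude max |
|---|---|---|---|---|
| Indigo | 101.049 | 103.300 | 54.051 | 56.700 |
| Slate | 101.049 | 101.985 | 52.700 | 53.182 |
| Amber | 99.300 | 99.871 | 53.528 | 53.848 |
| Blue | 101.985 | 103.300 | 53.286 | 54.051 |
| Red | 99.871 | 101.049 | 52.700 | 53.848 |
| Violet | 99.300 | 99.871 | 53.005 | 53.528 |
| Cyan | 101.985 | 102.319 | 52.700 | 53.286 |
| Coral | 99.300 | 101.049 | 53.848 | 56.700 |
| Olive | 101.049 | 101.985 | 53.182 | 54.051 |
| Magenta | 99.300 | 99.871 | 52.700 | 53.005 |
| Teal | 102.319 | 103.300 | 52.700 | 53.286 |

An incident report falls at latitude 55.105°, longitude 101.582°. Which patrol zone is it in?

The point has longitude = 101.582 and latitude = 55.105.
Only Indigo satisfies 101.049 ≤ longitude ≤ 103.300 and 54.051 ≤ latitude ≤ 56.700.

Indigo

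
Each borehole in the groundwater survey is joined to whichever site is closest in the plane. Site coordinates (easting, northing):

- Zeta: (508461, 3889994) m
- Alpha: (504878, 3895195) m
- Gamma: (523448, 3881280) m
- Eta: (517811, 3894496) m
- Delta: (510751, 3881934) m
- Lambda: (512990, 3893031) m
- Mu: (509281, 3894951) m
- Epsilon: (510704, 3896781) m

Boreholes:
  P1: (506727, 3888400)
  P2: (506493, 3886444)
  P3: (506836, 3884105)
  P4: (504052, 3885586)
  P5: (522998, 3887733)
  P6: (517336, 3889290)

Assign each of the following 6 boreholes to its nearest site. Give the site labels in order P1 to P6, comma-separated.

Zeta, Zeta, Delta, Zeta, Gamma, Eta

P1 → Zeta (d²=5547592.00)
P2 → Zeta (d²=16475524.00)
P3 → Delta (d²=20040466.00)
P4 → Zeta (d²=38869745.00)
P5 → Gamma (d²=41843709.00)
P6 → Eta (d²=27328061.00)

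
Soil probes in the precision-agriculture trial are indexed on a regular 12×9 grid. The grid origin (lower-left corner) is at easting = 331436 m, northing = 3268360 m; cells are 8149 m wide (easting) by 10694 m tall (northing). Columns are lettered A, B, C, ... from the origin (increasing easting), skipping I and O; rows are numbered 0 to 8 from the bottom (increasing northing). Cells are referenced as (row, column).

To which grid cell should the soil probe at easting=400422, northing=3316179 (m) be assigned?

Column index: ⌊(400422 − 331436) / 8149⌋ = ⌊8.466⌋ = 8 → column J
Row offset from origin: ⌊(3316179 − 3268360) / 10694⌋ = ⌊4.472⌋ = 4 → row 4

(4, J)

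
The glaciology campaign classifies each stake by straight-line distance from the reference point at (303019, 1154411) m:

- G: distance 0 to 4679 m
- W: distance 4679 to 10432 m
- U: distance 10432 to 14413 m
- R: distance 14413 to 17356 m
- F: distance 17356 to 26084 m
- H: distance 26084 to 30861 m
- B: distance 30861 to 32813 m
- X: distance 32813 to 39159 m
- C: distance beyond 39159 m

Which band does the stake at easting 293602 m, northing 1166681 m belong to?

R

Distance = √((293602−303019)² + (1166681−1154411)²) = √(88679889.000 + 150552900.000) = 15467.152 m.
14413 ≤ 15467.152 < 17356 → R.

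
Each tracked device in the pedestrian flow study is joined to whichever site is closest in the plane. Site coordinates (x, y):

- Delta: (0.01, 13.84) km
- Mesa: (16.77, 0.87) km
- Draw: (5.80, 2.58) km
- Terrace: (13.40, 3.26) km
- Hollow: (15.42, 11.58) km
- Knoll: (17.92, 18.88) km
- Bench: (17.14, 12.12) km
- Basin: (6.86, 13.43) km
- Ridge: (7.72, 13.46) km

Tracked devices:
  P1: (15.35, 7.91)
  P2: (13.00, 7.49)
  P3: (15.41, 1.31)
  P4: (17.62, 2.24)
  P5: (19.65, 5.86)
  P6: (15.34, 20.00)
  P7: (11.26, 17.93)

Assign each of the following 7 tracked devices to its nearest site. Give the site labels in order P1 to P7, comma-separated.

Hollow, Terrace, Mesa, Mesa, Mesa, Knoll, Ridge

P1 → Hollow (d²=13.47)
P2 → Terrace (d²=18.05)
P3 → Mesa (d²=2.04)
P4 → Mesa (d²=2.60)
P5 → Mesa (d²=33.19)
P6 → Knoll (d²=7.91)
P7 → Ridge (d²=32.51)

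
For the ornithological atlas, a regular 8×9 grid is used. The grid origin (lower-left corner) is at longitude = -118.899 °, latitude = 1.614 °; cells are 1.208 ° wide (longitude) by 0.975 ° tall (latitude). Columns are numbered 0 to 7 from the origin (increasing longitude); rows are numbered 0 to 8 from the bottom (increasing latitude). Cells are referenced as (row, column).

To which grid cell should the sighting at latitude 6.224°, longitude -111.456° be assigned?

Column index: ⌊(-111.456 − -118.899) / 1.208⌋ = ⌊6.161⌋ = 6
Row offset from origin: ⌊(6.224 − 1.614) / 0.975⌋ = ⌊4.728⌋ = 4 → row 4

(4, 6)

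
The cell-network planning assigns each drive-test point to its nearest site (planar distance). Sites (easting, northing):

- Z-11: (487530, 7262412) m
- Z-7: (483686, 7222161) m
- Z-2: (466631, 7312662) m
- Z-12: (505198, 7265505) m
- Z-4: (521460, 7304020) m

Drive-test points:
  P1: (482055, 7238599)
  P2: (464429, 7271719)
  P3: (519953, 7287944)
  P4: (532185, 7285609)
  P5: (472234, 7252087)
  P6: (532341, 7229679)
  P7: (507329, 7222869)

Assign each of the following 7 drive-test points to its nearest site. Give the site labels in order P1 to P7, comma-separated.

Z-7, Z-11, Z-4, Z-4, Z-11, Z-12, Z-7

P1 → Z-7 (d²=272868005.00)
P2 → Z-11 (d²=620276450.00)
P3 → Z-4 (d²=260708825.00)
P4 → Z-4 (d²=453990546.00)
P5 → Z-11 (d²=340573241.00)
P6 → Z-12 (d²=2020244725.00)
P7 → Z-7 (d²=559492713.00)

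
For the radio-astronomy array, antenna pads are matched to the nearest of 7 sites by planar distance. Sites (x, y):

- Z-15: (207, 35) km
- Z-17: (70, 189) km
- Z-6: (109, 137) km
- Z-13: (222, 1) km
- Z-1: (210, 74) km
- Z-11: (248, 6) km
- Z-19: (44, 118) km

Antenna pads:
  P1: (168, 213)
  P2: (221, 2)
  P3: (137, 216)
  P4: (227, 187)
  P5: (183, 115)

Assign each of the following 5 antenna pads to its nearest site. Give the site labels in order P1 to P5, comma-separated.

Z-6, Z-13, Z-17, Z-1, Z-1

P1 → Z-6 (d²=9257.00)
P2 → Z-13 (d²=2.00)
P3 → Z-17 (d²=5218.00)
P4 → Z-1 (d²=13058.00)
P5 → Z-1 (d²=2410.00)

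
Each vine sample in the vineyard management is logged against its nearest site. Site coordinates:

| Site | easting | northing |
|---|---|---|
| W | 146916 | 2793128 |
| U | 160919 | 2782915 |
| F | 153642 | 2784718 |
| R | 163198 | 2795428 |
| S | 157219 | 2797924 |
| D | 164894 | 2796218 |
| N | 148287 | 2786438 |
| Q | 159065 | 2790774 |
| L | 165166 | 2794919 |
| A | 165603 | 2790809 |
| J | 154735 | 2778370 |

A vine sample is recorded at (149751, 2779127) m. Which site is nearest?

Squared distances to each site:
W: 204065226.000; U: 139073168.000; F: 46399162.000; R: 446544410.000; S: 409098233.000; D: 521412730.000; N: 55594017.000; Q: 222403205.000; L: 487009489.000; A: 387755028.000; J: 25413305.000.
Minimum at J.

J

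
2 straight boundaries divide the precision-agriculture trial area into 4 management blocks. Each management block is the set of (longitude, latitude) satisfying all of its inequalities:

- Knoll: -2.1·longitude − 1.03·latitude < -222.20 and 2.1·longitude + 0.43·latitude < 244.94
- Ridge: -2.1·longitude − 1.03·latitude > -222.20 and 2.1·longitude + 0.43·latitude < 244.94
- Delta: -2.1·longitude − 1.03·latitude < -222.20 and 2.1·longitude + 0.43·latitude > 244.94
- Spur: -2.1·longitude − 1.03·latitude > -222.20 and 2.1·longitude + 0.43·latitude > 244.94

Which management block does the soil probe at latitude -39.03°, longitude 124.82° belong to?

-2.1·124.82 − 1.03·-39.03 = -221.921, which is > -222.20
2.1·124.82 + 0.43·-39.03 = 245.339, which is > 244.94
This sign pattern matches Spur.

Spur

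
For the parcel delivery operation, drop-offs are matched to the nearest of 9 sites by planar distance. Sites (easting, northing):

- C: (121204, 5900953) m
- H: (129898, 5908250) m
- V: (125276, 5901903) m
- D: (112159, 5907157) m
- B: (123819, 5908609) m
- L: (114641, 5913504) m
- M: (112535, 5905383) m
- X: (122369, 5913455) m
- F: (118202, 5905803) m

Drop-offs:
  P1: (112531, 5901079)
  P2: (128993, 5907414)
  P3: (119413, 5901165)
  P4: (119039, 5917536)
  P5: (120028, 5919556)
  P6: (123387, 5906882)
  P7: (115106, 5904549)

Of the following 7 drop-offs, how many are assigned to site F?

0

P1 → M
P2 → H
P3 → C
P4 → X
P5 → X
P6 → B
P7 → M
0 of the 7 go to F.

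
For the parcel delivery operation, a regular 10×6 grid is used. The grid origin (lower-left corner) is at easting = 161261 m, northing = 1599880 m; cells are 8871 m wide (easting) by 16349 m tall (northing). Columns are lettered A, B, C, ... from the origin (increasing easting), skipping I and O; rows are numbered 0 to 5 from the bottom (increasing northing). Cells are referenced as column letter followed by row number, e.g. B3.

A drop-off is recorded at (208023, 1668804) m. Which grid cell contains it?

F4

Column index: ⌊(208023 − 161261) / 8871⌋ = ⌊5.271⌋ = 5 → column F
Row offset from origin: ⌊(1668804 − 1599880) / 16349⌋ = ⌊4.216⌋ = 4 → row 4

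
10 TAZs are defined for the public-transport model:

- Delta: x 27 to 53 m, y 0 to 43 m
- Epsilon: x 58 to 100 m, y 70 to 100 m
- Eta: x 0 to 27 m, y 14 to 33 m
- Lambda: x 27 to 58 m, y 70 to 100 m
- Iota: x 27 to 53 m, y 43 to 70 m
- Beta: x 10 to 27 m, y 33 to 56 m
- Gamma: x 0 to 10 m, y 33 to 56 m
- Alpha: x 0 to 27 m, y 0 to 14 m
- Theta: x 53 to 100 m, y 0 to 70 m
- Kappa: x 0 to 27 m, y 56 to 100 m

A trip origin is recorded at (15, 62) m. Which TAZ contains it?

The point has x = 15 and y = 62.
Only Kappa satisfies 0 ≤ x ≤ 27 and 56 ≤ y ≤ 100.

Kappa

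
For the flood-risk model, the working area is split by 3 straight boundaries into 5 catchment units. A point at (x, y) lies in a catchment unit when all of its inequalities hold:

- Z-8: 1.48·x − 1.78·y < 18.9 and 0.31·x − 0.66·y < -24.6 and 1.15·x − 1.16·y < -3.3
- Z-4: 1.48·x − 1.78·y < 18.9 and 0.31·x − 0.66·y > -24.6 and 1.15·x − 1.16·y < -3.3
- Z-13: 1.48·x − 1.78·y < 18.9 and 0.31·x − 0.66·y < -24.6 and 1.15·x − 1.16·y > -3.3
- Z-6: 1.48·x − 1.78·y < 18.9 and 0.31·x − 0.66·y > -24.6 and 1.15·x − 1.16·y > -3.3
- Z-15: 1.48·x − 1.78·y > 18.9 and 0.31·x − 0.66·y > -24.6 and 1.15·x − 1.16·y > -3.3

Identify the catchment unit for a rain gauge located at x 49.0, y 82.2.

Z-8

1.48·49.0 − 1.78·82.2 = -73.796, which is < 18.9
0.31·49.0 − 0.66·82.2 = -39.062, which is < -24.6
1.15·49.0 − 1.16·82.2 = -39.002, which is < -3.3
This sign pattern matches Z-8.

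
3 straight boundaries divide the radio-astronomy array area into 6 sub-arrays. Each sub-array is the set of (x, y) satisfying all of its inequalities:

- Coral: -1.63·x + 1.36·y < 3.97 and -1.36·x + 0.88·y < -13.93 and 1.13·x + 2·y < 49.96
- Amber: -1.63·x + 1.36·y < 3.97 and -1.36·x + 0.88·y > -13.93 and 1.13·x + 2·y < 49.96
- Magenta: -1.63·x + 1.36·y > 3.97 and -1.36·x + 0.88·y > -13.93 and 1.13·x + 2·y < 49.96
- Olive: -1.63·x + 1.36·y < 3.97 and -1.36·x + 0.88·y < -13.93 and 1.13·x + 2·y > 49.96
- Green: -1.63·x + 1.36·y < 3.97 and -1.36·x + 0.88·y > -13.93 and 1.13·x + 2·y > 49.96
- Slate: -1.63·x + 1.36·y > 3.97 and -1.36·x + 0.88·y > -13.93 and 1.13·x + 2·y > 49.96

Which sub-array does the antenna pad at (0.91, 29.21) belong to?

Slate

-1.63·0.91 + 1.36·29.21 = 38.242, which is > 3.97
-1.36·0.91 + 0.88·29.21 = 24.467, which is > -13.93
1.13·0.91 + 2·29.21 = 59.448, which is > 49.96
This sign pattern matches Slate.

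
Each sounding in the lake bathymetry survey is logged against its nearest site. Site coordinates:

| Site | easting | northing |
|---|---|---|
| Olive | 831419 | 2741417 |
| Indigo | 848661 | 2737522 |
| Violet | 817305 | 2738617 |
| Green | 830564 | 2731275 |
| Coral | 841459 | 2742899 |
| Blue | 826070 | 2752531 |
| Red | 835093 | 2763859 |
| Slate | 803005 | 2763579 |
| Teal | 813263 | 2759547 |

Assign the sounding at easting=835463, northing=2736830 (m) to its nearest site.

Squared distances to each site:
Olive: 37394505.000; Indigo: 174666068.000; Violet: 332906333.000; Green: 54858226.000; Coral: 72784777.000; Blue: 334749850.000; Red: 730703741.000; Slate: 1769030765.000; Teal: 1008902089.000.
Minimum at Olive.

Olive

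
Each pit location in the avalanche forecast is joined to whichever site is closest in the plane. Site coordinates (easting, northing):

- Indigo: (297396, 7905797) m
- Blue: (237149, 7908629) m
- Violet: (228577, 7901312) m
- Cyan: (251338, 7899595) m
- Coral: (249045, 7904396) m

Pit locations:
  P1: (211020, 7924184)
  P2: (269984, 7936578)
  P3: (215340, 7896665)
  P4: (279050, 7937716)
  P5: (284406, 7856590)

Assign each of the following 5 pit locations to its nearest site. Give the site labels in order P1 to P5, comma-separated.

P1 → Violet (d²=831376633.00)
P2 → Coral (d²=1474122845.00)
P3 → Violet (d²=196812778.00)
P4 → Indigo (d²=1355398277.00)
P5 → Indigo (d²=2590068949.00)

Violet, Coral, Violet, Indigo, Indigo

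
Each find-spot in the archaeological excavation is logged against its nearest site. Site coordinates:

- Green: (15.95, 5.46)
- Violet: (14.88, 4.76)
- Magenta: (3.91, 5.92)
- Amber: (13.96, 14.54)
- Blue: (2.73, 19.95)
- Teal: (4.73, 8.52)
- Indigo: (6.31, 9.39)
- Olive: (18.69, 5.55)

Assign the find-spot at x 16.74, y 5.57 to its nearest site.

Squared distances to each site:
Green: 0.636; Violet: 4.116; Magenta: 164.731; Amber: 88.189; Blue: 403.064; Teal: 152.943; Indigo: 123.377; Olive: 3.803.
Minimum at Green.

Green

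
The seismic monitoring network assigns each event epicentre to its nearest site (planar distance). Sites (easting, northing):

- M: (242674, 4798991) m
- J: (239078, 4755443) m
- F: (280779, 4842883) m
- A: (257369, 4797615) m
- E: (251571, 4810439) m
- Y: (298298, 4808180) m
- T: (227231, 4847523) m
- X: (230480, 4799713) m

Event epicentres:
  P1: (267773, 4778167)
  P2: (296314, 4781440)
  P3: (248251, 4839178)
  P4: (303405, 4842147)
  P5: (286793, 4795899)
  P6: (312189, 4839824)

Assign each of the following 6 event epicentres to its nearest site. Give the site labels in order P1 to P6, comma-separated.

P1 → A (d²=486467920.00)
P2 → Y (d²=718963856.00)
P3 → T (d²=511479425.00)
P4 → F (d²=512477572.00)
P5 → Y (d²=283187986.00)
P6 → F (d²=995945581.00)

A, Y, T, F, Y, F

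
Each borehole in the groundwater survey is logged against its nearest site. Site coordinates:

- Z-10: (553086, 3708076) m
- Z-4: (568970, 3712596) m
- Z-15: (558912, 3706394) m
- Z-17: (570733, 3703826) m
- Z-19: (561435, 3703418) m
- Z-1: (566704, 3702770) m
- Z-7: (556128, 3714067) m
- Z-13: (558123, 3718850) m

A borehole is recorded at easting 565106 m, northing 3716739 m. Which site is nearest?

Squared distances to each site:
Z-10: 219527969.000; Z-4: 32094945.000; Z-15: 145384661.000; Z-17: 198408698.000; Z-19: 190925282.000; Z-1: 197686565.000; Z-7: 87744068.000; Z-13: 53218610.000.
Minimum at Z-4.

Z-4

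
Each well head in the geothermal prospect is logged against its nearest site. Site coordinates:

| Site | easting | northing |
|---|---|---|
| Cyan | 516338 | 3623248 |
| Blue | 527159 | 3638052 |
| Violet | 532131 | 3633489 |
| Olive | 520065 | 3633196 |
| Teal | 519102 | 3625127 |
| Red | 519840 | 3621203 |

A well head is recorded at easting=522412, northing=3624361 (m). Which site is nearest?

Squared distances to each site:
Cyan: 38132245.000; Blue: 209977490.000; Violet: 177779345.000; Olive: 83565634.000; Teal: 11542856.000; Red: 16588148.000.
Minimum at Teal.

Teal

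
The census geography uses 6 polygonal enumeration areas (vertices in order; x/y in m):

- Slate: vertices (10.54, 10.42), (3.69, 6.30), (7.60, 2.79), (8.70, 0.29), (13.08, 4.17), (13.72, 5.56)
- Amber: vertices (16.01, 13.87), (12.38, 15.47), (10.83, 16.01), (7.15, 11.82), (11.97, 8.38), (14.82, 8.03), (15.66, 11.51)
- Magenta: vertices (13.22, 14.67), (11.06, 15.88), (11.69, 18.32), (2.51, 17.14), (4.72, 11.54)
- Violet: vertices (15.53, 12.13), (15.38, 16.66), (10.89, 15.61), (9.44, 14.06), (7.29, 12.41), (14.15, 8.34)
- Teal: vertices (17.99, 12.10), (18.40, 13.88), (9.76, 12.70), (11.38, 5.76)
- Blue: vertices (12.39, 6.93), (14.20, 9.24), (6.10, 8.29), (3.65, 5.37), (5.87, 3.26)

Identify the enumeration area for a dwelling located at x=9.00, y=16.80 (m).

Magenta

Cast a ray rightward from (9.00, 16.80). For each polygon, the edges (by vertex number in listed order) whose endpoints lie on opposite sides of y = 16.80, where each meets that height, and whether that is right or left of the point:
Slate: no edge straddles that height → 0 crossings.
Amber: no edge straddles that height → 0 crossings.
Magenta: 2–3 at x≈11.298 (right), 4–5 at x≈2.644 (left) → 1 crossing.
Violet: no edge straddles that height → 0 crossings.
Teal: no edge straddles that height → 0 crossings.
Blue: no edge straddles that height → 0 crossings.
Only Magenta has an odd count, so the point is inside Magenta.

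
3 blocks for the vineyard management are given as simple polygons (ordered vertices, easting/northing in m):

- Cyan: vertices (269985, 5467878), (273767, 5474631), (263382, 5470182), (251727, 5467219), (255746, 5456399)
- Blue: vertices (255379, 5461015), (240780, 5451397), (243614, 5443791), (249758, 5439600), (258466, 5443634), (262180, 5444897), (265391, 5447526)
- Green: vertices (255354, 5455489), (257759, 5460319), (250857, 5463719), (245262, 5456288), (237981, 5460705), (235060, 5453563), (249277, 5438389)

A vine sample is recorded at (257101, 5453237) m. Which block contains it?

Cast a ray rightward from (257101, 5453237). For each polygon, the edges (by vertex number in listed order) whose endpoints lie on opposite sides of northing = 5453237, where each meets that height, and whether that is right or left of the point:
Cyan: no edge straddles that height → 0 crossings.
Blue: 1–2 at easting≈243572.9 (left), 7–1 at easting≈261152.1 (right) → 1 crossing.
Green: 6–7 at easting≈235365.4 (left), 7–1 at easting≈254553.7 (left) → 0 crossings.
Only Blue has an odd count, so the point is inside Blue.

Blue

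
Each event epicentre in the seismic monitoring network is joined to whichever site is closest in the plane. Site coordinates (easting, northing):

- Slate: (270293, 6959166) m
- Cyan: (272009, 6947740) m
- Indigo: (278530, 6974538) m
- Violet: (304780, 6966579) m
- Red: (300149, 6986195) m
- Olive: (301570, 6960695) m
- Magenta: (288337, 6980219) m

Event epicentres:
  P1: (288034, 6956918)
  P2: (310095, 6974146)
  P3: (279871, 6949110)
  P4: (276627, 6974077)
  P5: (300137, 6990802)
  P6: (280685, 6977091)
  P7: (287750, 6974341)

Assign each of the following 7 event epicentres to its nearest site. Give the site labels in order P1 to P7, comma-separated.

Olive, Violet, Cyan, Indigo, Red, Indigo, Magenta

P1 → Olive (d²=197489025.00)
P2 → Violet (d²=85508714.00)
P3 → Cyan (d²=63687944.00)
P4 → Indigo (d²=3833930.00)
P5 → Red (d²=21224593.00)
P6 → Indigo (d²=11161834.00)
P7 → Magenta (d²=34895453.00)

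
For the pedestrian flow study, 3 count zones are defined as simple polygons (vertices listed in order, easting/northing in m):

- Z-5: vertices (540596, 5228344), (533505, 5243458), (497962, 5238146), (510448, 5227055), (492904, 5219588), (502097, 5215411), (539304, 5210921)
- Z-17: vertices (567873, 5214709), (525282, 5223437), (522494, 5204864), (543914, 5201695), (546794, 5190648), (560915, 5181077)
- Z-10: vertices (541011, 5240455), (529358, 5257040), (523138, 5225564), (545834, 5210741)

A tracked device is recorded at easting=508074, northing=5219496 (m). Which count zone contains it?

Z-5

Cast a ray rightward from (508074, 5219496). For each polygon, the edges (by vertex number in listed order) whose endpoints lie on opposite sides of northing = 5219496, where each meets that height, and whether that is right or left of the point:
Z-5: 5–6 at easting≈493106.5 (left), 7–1 at easting≈539939.9 (right) → 1 crossing.
Z-17: 1–2 at easting≈544513.3 (right), 2–3 at easting≈524690.4 (right) → 2 crossings.
Z-10: 3–4 at easting≈532428.9 (right), 4–1 at easting≈544412.9 (right) → 2 crossings.
Only Z-5 has an odd count, so the point is inside Z-5.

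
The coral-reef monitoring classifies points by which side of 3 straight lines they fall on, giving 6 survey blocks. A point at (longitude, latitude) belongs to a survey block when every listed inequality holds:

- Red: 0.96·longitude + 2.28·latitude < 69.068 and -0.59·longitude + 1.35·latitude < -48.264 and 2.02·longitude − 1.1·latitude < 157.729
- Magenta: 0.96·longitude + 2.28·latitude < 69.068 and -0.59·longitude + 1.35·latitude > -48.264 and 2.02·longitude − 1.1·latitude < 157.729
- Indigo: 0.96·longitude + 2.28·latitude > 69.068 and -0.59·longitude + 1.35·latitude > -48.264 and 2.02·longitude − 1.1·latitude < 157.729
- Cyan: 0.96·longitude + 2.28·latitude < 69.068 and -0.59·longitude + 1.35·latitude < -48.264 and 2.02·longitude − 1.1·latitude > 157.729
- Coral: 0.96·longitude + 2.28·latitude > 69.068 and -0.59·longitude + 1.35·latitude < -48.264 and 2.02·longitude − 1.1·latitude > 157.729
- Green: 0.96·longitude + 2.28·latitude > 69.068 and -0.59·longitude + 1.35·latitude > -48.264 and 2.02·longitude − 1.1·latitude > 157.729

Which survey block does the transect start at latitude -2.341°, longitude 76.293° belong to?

Magenta

0.96·76.293 + 2.28·-2.341 = 67.904, which is < 69.068
-0.59·76.293 + 1.35·-2.341 = -48.173, which is > -48.264
2.02·76.293 − 1.1·-2.341 = 156.687, which is < 157.729
This sign pattern matches Magenta.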